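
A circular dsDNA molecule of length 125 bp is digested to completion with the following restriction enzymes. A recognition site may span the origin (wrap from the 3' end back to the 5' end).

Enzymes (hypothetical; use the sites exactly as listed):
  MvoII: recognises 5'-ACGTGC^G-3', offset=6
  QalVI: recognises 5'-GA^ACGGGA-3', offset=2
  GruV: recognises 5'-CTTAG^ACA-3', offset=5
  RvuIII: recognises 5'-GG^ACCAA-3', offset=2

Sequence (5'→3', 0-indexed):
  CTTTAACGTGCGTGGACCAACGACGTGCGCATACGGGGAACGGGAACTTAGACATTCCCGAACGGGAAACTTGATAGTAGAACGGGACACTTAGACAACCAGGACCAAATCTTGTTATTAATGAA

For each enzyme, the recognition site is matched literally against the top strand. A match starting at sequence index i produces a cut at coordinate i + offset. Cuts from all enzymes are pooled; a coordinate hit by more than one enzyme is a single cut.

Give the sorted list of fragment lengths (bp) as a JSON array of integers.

Site scan:
  MvoII ACGTGCG/6: at [5, 22] ⇒ [11, 28]
  QalVI GAACGGGA/2: at [37, 59, 79] ⇒ [39, 61, 81]
  GruV CTTAGACA/5: at [46, 89] ⇒ [51, 94]
  RvuIII GGACCAA/2: at [13, 101] ⇒ [15, 103]

All cut coordinates (distinct, sorted): [11, 15, 28, 39, 51, 61, 81, 94, 103]

Fragment lengths:
  11→15: 4 bp
  15→28: 13 bp
  28→39: 11 bp
  39→51: 12 bp
  51→61: 10 bp
  61→81: 20 bp
  81→94: 13 bp
  94→103: 9 bp
  103→11 (wrap): 125-103+11 = 33 bp

[4,9,10,11,12,13,13,20,33]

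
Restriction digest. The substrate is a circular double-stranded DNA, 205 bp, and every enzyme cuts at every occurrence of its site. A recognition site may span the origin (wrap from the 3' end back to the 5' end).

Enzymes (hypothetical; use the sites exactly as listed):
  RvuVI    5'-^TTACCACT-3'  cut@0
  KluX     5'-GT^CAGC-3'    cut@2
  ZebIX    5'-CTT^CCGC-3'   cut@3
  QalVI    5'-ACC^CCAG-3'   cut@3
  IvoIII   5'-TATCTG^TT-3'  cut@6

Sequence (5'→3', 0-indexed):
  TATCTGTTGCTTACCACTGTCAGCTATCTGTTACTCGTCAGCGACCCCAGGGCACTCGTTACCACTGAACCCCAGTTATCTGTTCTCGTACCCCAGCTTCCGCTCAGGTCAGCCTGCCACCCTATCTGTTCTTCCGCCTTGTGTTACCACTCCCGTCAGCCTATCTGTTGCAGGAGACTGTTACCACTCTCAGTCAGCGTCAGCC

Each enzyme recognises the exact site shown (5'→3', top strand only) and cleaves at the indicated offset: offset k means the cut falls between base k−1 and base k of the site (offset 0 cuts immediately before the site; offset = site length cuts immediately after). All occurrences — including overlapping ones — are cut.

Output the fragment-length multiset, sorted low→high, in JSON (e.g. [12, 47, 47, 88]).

Per-enzyme occurrences:
  RvuVI (TTACCACT, off=0): starts [10, 58, 143, 180] → cuts [10, 58, 143, 180]
  KluX (GTCAGC, off=2): starts [18, 36, 107, 154, 192, 198] → cuts [20, 38, 109, 156, 194, 200]
  ZebIX (CTTCCGC, off=3): starts [96, 130] → cuts [99, 133]
  QalVI (ACCCCAG, off=3): starts [43, 68, 89] → cuts [46, 71, 92]
  IvoIII (TATCTGTT, off=6): starts [0, 24, 76, 122, 161] → cuts [6, 30, 82, 128, 167]

Pooled cuts: [6, 10, 20, 30, 38, 46, 58, 71, 82, 92, 99, 109, 128, 133, 143, 156, 167, 180, 194, 200]

Fragments:
  6→10: 4 bp
  10→20: 10 bp
  20→30: 10 bp
  30→38: 8 bp
  38→46: 8 bp
  46→58: 12 bp
  58→71: 13 bp
  71→82: 11 bp
  82→92: 10 bp
  92→99: 7 bp
  99→109: 10 bp
  109→128: 19 bp
  128→133: 5 bp
  133→143: 10 bp
  143→156: 13 bp
  156→167: 11 bp
  167→180: 13 bp
  180→194: 14 bp
  194→200: 6 bp
  200→6 (wrap): 205-200+6 = 11 bp

[4,5,6,7,8,8,10,10,10,10,10,11,11,11,12,13,13,13,14,19]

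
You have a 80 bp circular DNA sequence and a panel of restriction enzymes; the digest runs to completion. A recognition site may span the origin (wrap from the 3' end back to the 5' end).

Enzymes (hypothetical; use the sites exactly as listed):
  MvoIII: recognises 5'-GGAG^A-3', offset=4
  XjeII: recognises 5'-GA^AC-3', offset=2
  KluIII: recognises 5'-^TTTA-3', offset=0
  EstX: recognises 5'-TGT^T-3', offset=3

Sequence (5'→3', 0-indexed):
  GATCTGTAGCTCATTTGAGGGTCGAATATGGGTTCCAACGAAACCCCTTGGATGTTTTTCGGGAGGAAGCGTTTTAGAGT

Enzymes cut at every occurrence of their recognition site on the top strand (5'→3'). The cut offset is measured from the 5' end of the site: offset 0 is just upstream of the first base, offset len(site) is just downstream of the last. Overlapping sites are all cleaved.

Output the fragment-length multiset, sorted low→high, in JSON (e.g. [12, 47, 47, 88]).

[17,63]

Site scan:
  MvoIII (GGAGA, off=4): no sites
  XjeII (GAAC, off=2): no sites
  KluIII TTTA/0: at [72] ⇒ [72]
  EstX TGTT/3: at [52] ⇒ [55]

All cut coordinates (distinct, sorted): [55, 72]

Fragment lengths:
  55→72: 17 bp
  72→55 (wrap): 80-72+55 = 63 bp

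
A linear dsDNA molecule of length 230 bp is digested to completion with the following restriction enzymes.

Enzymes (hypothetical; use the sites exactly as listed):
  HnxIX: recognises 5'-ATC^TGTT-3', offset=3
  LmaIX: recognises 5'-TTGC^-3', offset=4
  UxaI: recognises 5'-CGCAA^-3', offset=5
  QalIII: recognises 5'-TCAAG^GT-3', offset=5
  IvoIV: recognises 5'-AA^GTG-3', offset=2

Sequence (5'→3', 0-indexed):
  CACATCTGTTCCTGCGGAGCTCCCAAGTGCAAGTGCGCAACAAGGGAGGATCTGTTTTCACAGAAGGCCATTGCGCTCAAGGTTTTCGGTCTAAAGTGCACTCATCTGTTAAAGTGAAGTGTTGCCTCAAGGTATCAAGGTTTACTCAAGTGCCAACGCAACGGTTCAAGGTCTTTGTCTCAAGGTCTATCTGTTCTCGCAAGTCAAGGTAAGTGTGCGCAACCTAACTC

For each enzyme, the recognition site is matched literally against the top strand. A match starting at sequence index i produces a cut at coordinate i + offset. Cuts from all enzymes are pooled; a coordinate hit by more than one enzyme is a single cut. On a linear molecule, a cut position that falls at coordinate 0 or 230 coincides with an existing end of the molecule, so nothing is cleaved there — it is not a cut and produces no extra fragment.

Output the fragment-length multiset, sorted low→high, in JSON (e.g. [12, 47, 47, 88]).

Per-enzyme occurrences:
  HnxIX (ATCTGTT, off=3): starts [3, 49, 103, 188] → cuts [6, 52, 106, 191]
  LmaIX (TTGC, off=4): starts [70, 121] → cuts [74, 125]
  UxaI (CGCAA, off=5): starts [35, 156, 197, 217] → cuts [40, 161, 202, 222]
  QalIII (TCAAGGT, off=5): starts [76, 126, 134, 165, 179, 203] → cuts [81, 131, 139, 170, 184, 208]
  IvoIV (AAGTG, off=2): starts [24, 30, 93, 111, 116, 147, 210] → cuts [26, 32, 95, 113, 118, 149, 212]

Pooled cuts: [6, 26, 32, 40, 52, 74, 81, 95, 106, 113, 118, 125, 131, 139, 149, 161, 170, 184, 191, 202, 208, 212, 222]

Fragments:
  [0,6): 6 bp
  [6,26): 20 bp
  [26,32): 6 bp
  [32,40): 8 bp
  [40,52): 12 bp
  [52,74): 22 bp
  [74,81): 7 bp
  [81,95): 14 bp
  [95,106): 11 bp
  [106,113): 7 bp
  [113,118): 5 bp
  [118,125): 7 bp
  [125,131): 6 bp
  [131,139): 8 bp
  [139,149): 10 bp
  [149,161): 12 bp
  [161,170): 9 bp
  [170,184): 14 bp
  [184,191): 7 bp
  [191,202): 11 bp
  [202,208): 6 bp
  [208,212): 4 bp
  [212,222): 10 bp
  [222,230): 8 bp

[4,5,6,6,6,6,7,7,7,7,8,8,8,9,10,10,11,11,12,12,14,14,20,22]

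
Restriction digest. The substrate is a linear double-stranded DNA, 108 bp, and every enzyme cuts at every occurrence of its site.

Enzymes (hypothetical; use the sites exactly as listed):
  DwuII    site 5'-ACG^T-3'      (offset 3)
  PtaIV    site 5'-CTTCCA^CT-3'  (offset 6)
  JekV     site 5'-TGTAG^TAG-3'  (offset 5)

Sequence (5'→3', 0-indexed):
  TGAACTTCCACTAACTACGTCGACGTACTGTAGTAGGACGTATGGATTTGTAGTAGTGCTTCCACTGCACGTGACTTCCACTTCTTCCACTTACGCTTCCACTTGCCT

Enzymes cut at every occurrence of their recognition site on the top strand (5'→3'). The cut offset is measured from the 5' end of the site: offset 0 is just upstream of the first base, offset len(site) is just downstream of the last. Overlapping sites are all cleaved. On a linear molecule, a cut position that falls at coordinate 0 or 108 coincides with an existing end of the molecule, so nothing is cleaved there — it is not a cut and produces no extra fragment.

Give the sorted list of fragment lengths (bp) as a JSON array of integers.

[6,7,7,7,8,9,9,9,10,11,12,13]

Site scan:
  DwuII ACGT/3: at [16, 22, 37, 68] ⇒ [19, 25, 40, 71]
  PtaIV CTTCCACT/6: at [4, 58, 74, 83, 95] ⇒ [10, 64, 80, 89, 101]
  JekV TGTAGTAG/5: at [28, 48] ⇒ [33, 53]

All cut coordinates (distinct, sorted): [10, 19, 25, 33, 40, 53, 64, 71, 80, 89, 101]

Fragment lengths:
  [0,10): 10 bp
  [10,19): 9 bp
  [19,25): 6 bp
  [25,33): 8 bp
  [33,40): 7 bp
  [40,53): 13 bp
  [53,64): 11 bp
  [64,71): 7 bp
  [71,80): 9 bp
  [80,89): 9 bp
  [89,101): 12 bp
  [101,108): 7 bp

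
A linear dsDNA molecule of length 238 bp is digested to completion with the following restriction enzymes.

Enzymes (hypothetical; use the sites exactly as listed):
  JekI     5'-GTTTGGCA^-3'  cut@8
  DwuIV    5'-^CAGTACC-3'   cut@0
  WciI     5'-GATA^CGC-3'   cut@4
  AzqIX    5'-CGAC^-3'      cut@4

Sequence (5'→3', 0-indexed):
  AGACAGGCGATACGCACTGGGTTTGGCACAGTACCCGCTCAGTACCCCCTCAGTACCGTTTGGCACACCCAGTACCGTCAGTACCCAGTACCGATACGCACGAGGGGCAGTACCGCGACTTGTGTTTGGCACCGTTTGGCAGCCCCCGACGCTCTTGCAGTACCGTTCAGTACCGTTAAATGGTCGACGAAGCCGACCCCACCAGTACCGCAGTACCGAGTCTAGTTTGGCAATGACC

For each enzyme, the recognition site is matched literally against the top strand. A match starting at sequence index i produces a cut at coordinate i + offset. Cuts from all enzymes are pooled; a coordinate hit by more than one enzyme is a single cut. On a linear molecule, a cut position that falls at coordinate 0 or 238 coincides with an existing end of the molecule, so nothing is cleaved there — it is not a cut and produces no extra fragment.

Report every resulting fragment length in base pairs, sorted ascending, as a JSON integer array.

Per-enzyme occurrences:
  JekI (GTTTGGCA, off=8): starts [20, 57, 123, 133, 224] → cuts [28, 65, 131, 141, 232]
  DwuIV (CAGTACC, off=0): starts [28, 39, 50, 69, 78, 85, 107, 157, 167, 202, 210] → cuts [28, 39, 50, 69, 78, 85, 107, 157, 167, 202, 210]
  WciI (GATACGC, off=4): starts [8, 92] → cuts [12, 96]
  AzqIX (CGAC, off=4): starts [115, 146, 184, 193] → cuts [119, 150, 188, 197]

All cut coordinates (distinct, sorted): [12, 28, 39, 50, 65, 69, 78, 85, 96, 107, 119, 131, 141, 150, 157, 167, 188, 197, 202, 210, 232]

Fragments:
  [0,12): 12 bp
  [12,28): 16 bp
  [28,39): 11 bp
  [39,50): 11 bp
  [50,65): 15 bp
  [65,69): 4 bp
  [69,78): 9 bp
  [78,85): 7 bp
  [85,96): 11 bp
  [96,107): 11 bp
  [107,119): 12 bp
  [119,131): 12 bp
  [131,141): 10 bp
  [141,150): 9 bp
  [150,157): 7 bp
  [157,167): 10 bp
  [167,188): 21 bp
  [188,197): 9 bp
  [197,202): 5 bp
  [202,210): 8 bp
  [210,232): 22 bp
  [232,238): 6 bp

[4,5,6,7,7,8,9,9,9,10,10,11,11,11,11,12,12,12,15,16,21,22]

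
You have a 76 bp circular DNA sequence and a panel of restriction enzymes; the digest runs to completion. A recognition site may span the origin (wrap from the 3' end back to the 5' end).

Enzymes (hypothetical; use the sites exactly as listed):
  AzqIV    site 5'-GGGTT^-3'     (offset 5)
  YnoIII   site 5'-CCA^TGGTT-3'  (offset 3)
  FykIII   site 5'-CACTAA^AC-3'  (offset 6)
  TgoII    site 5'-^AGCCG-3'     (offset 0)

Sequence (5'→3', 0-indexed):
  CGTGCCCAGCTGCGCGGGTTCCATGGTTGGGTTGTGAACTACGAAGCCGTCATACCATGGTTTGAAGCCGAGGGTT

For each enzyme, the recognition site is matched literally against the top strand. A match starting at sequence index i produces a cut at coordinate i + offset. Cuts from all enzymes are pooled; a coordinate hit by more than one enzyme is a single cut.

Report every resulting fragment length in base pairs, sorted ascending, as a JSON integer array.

[3,8,10,11,11,13,20]

Site scan:
  AzqIV (GGGTT, off=5): starts [15, 28, 71] → cuts [0, 20, 33]
  YnoIII (CCATGGTT, off=3): starts [20, 54] → cuts [23, 57]
  FykIII (CACTAAAC, off=6): no sites
  TgoII (AGCCG, off=0): starts [44, 65] → cuts [44, 65]

Pooled cuts: [0, 20, 23, 33, 44, 57, 65]

Fragments:
  0→20: 20 bp
  20→23: 3 bp
  23→33: 10 bp
  33→44: 11 bp
  44→57: 13 bp
  57→65: 8 bp
  65→0 (wrap): 76-65+0 = 11 bp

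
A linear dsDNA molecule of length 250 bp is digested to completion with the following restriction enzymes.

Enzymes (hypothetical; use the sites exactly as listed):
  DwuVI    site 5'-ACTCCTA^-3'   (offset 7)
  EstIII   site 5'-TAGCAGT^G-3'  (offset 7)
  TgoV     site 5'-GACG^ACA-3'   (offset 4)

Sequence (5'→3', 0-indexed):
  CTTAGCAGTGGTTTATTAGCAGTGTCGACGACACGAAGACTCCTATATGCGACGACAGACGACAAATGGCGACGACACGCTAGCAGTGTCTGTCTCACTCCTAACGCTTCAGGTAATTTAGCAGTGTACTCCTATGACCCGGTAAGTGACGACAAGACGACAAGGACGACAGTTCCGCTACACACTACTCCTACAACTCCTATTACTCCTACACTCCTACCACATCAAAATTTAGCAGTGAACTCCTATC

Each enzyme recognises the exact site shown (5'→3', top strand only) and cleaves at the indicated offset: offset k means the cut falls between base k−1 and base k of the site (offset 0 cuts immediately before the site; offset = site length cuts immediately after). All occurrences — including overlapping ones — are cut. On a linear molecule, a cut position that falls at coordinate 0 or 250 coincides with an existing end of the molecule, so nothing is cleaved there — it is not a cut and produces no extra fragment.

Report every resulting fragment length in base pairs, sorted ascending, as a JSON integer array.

[2,7,7,8,8,9,9,9,9,9,9,9,13,13,14,15,16,17,20,22,25]

Site scan:
  DwuVI ACTCCTA/7: at [38, 96, 127, 186, 195, 204, 212, 241] ⇒ [45, 103, 134, 193, 202, 211, 219, 248]
  EstIII TAGCAGTG/7: at [2, 16, 80, 118, 232] ⇒ [9, 23, 87, 125, 239]
  TgoV GACGACA/4: at [26, 50, 57, 70, 147, 155, 164] ⇒ [30, 54, 61, 74, 151, 159, 168]

All cut coordinates (distinct, sorted): [9, 23, 30, 45, 54, 61, 74, 87, 103, 125, 134, 151, 159, 168, 193, 202, 211, 219, 239, 248]

Fragments:
  [0,9): 9 bp
  [9,23): 14 bp
  [23,30): 7 bp
  [30,45): 15 bp
  [45,54): 9 bp
  [54,61): 7 bp
  [61,74): 13 bp
  [74,87): 13 bp
  [87,103): 16 bp
  [103,125): 22 bp
  [125,134): 9 bp
  [134,151): 17 bp
  [151,159): 8 bp
  [159,168): 9 bp
  [168,193): 25 bp
  [193,202): 9 bp
  [202,211): 9 bp
  [211,219): 8 bp
  [219,239): 20 bp
  [239,248): 9 bp
  [248,250): 2 bp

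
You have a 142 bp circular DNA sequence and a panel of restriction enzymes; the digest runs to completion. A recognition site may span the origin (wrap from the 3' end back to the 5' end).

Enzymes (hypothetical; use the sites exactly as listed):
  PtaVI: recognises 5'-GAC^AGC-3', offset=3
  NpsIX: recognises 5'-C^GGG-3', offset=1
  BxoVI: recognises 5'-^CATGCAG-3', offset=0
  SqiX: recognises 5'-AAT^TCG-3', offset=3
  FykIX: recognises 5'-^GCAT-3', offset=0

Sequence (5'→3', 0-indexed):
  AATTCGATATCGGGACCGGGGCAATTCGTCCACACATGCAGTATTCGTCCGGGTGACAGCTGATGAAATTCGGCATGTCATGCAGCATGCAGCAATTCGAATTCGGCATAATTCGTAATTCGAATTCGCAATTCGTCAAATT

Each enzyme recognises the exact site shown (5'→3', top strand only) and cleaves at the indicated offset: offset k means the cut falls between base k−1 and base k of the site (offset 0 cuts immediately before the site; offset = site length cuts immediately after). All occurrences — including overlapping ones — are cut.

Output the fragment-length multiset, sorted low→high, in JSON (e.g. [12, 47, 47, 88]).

[1,3,3,6,6,6,6,6,7,7,7,7,8,8,9,11,12,13,16]

Per-enzyme occurrences:
  PtaVI GACAGC/3: at [54] ⇒ [57]
  NpsIX CGGG/1: at [10, 16, 49] ⇒ [11, 17, 50]
  BxoVI CATGCAG/0: at [34, 78, 85] ⇒ [34, 78, 85]
  SqiX AATTCG/3: at [0, 22, 66, 93, 99, 109, 116, 122, 129] ⇒ [3, 25, 69, 96, 102, 112, 119, 125, 132]
  FykIX GCAT/0: at [72, 84, 105] ⇒ [72, 84, 105]

All cut coordinates (distinct, sorted): [3, 11, 17, 25, 34, 50, 57, 69, 72, 78, 84, 85, 96, 102, 105, 112, 119, 125, 132]

Fragments:
  3→11: 8 bp
  11→17: 6 bp
  17→25: 8 bp
  25→34: 9 bp
  34→50: 16 bp
  50→57: 7 bp
  57→69: 12 bp
  69→72: 3 bp
  72→78: 6 bp
  78→84: 6 bp
  84→85: 1 bp
  85→96: 11 bp
  96→102: 6 bp
  102→105: 3 bp
  105→112: 7 bp
  112→119: 7 bp
  119→125: 6 bp
  125→132: 7 bp
  132→3 (wrap): 142-132+3 = 13 bp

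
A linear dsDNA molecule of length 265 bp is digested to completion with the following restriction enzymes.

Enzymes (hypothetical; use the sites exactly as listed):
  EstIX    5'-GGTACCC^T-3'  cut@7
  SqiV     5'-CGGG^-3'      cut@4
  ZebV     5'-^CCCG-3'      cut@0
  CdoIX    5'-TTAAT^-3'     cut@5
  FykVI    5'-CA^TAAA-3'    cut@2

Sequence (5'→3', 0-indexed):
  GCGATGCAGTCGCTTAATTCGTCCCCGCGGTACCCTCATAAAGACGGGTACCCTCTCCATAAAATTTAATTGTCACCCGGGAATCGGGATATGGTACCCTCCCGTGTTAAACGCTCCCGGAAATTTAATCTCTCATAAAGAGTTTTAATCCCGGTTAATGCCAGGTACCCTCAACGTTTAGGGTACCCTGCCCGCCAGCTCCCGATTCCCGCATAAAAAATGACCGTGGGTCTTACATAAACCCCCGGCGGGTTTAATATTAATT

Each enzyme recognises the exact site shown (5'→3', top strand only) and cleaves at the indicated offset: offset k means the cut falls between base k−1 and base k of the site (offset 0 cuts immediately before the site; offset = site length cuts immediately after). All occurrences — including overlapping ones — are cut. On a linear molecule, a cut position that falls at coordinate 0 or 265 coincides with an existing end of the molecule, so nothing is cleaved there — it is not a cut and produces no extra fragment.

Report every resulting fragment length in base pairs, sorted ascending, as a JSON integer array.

Per-enzyme occurrences:
  EstIX GGTACCCT/7: at [28, 46, 92, 163, 181] ⇒ [35, 53, 99, 170, 188]
  SqiV CGGG/4: at [44, 77, 84, 248] ⇒ [48, 81, 88, 252]
  ZebV CCCG/0: at [23, 75, 100, 115, 149, 190, 200, 207, 243] ⇒ [23, 75, 100, 115, 149, 190, 200, 207, 243]
  CdoIX TTAAT/5: at [13, 65, 124, 144, 154, 253, 259] ⇒ [18, 70, 129, 149, 159, 258, 264]
  FykVI CATAAA/2: at [36, 57, 133, 211, 235] ⇒ [38, 59, 135, 213, 237]

Pooled cuts: [18, 23, 35, 38, 48, 53, 59, 70, 75, 81, 88, 99, 100, 115, 129, 135, 149, 159, 170, 188, 190, 200, 207, 213, 237, 243, 252, 258, 264]

Fragments:
  [0,18): 18 bp
  [18,23): 5 bp
  [23,35): 12 bp
  [35,38): 3 bp
  [38,48): 10 bp
  [48,53): 5 bp
  [53,59): 6 bp
  [59,70): 11 bp
  [70,75): 5 bp
  [75,81): 6 bp
  [81,88): 7 bp
  [88,99): 11 bp
  [99,100): 1 bp
  [100,115): 15 bp
  [115,129): 14 bp
  [129,135): 6 bp
  [135,149): 14 bp
  [149,159): 10 bp
  [159,170): 11 bp
  [170,188): 18 bp
  [188,190): 2 bp
  [190,200): 10 bp
  [200,207): 7 bp
  [207,213): 6 bp
  [213,237): 24 bp
  [237,243): 6 bp
  [243,252): 9 bp
  [252,258): 6 bp
  [258,264): 6 bp
  [264,265): 1 bp

[1,1,2,3,5,5,5,6,6,6,6,6,6,6,7,7,9,10,10,10,11,11,11,12,14,14,15,18,18,24]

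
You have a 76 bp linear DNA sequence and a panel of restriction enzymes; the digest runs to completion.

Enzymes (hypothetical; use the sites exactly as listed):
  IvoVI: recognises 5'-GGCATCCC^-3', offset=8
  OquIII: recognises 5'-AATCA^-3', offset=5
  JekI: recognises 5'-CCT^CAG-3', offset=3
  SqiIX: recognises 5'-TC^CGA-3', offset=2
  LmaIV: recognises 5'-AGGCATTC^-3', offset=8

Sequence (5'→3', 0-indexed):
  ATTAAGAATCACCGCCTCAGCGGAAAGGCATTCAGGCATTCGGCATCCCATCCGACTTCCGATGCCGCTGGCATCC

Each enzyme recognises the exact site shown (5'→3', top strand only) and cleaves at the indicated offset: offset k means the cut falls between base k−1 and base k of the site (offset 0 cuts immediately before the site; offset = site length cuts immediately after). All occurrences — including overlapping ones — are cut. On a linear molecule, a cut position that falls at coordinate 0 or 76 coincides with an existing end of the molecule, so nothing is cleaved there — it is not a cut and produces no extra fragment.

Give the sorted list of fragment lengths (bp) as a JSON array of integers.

Per-enzyme occurrences:
  IvoVI GGCATCCC/8: at [41] ⇒ [49]
  OquIII AATCA/5: at [6] ⇒ [11]
  JekI CCTCAG/3: at [14] ⇒ [17]
  SqiIX TCCGA/2: at [50, 57] ⇒ [52, 59]
  LmaIV AGGCATTC/8: at [25, 33] ⇒ [33, 41]

Pooled cuts: [11, 17, 33, 41, 49, 52, 59]

Fragments:
  [0,11): 11 bp
  [11,17): 6 bp
  [17,33): 16 bp
  [33,41): 8 bp
  [41,49): 8 bp
  [49,52): 3 bp
  [52,59): 7 bp
  [59,76): 17 bp

[3,6,7,8,8,11,16,17]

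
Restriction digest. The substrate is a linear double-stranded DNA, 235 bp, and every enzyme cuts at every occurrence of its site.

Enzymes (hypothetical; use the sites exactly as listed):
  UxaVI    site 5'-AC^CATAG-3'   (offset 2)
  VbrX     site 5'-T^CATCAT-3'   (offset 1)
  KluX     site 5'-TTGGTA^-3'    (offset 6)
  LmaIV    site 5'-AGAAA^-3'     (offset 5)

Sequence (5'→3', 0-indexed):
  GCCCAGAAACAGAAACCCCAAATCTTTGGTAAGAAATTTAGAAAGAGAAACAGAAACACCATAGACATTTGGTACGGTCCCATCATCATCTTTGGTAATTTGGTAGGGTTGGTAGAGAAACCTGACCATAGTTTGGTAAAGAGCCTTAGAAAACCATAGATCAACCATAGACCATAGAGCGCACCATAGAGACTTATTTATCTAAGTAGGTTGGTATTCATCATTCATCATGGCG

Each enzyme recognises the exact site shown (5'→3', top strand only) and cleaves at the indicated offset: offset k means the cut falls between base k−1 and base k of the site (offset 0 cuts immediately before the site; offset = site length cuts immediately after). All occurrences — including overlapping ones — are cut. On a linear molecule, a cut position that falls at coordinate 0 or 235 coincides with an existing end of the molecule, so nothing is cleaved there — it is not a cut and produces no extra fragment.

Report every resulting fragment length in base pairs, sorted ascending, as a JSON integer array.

Per-enzyme occurrences:
  UxaVI (ACCATAG, off=2): starts [57, 124, 152, 163, 170, 182] → cuts [59, 126, 154, 165, 172, 184]
  VbrX (TCATCAT, off=1): starts [82, 217, 224] → cuts [83, 218, 225]
  KluX (TTGGTA, off=6): starts [25, 68, 91, 99, 108, 132, 210] → cuts [31, 74, 97, 105, 114, 138, 216]
  LmaIV (AGAAA, off=5): starts [4, 10, 31, 39, 45, 51, 115, 147] → cuts [9, 15, 36, 44, 50, 56, 120, 152]

All cut coordinates (distinct, sorted): [9, 15, 31, 36, 44, 50, 56, 59, 74, 83, 97, 105, 114, 120, 126, 138, 152, 154, 165, 172, 184, 216, 218, 225]

Fragment lengths:
  [0,9): 9 bp
  [9,15): 6 bp
  [15,31): 16 bp
  [31,36): 5 bp
  [36,44): 8 bp
  [44,50): 6 bp
  [50,56): 6 bp
  [56,59): 3 bp
  [59,74): 15 bp
  [74,83): 9 bp
  [83,97): 14 bp
  [97,105): 8 bp
  [105,114): 9 bp
  [114,120): 6 bp
  [120,126): 6 bp
  [126,138): 12 bp
  [138,152): 14 bp
  [152,154): 2 bp
  [154,165): 11 bp
  [165,172): 7 bp
  [172,184): 12 bp
  [184,216): 32 bp
  [216,218): 2 bp
  [218,225): 7 bp
  [225,235): 10 bp

[2,2,3,5,6,6,6,6,6,7,7,8,8,9,9,9,10,11,12,12,14,14,15,16,32]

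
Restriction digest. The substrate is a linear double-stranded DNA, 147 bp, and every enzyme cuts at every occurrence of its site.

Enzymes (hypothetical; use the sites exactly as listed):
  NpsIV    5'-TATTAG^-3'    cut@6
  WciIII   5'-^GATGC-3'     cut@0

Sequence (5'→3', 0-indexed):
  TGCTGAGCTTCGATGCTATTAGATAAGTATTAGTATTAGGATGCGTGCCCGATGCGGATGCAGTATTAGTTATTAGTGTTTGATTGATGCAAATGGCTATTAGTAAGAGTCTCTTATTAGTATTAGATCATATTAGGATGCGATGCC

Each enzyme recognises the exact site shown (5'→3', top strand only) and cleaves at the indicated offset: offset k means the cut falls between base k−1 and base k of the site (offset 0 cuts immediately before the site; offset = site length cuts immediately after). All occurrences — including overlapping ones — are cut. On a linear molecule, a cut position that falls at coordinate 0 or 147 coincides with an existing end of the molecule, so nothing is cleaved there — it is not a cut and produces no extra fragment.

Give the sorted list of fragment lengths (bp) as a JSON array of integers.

Per-enzyme occurrences:
  NpsIV (TATTAG, off=6): starts [16, 27, 33, 63, 70, 97, 114, 120, 130] → cuts [22, 33, 39, 69, 76, 103, 120, 126, 136]
  WciIII (GATGC, off=0): starts [11, 39, 50, 56, 85, 136, 141] → cuts [11, 39, 50, 56, 85, 136, 141]

All cut coordinates (distinct, sorted): [11, 22, 33, 39, 50, 56, 69, 76, 85, 103, 120, 126, 136, 141]

Fragments:
  [0,11): 11 bp
  [11,22): 11 bp
  [22,33): 11 bp
  [33,39): 6 bp
  [39,50): 11 bp
  [50,56): 6 bp
  [56,69): 13 bp
  [69,76): 7 bp
  [76,85): 9 bp
  [85,103): 18 bp
  [103,120): 17 bp
  [120,126): 6 bp
  [126,136): 10 bp
  [136,141): 5 bp
  [141,147): 6 bp

[5,6,6,6,6,7,9,10,11,11,11,11,13,17,18]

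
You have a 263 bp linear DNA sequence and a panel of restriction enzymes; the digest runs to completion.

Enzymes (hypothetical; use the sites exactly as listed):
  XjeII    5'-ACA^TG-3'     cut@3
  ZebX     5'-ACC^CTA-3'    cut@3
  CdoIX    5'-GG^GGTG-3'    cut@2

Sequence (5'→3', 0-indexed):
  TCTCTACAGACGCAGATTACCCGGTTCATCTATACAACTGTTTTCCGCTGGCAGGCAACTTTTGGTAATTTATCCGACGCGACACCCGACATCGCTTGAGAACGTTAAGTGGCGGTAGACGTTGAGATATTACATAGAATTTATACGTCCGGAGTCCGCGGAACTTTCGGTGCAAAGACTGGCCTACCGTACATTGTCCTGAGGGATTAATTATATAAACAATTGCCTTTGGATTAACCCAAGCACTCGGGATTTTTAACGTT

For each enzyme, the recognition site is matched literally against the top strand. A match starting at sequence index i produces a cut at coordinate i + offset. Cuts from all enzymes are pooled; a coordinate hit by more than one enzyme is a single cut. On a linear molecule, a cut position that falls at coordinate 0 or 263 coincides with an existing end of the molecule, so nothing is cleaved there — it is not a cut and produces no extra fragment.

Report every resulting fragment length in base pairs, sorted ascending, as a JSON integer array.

Per-enzyme occurrences:
  XjeII (ACATG, off=3): no sites
  ZebX (ACCCTA, off=3): no sites
  CdoIX (GGGGTG, off=2): no sites

Pooled cuts: ∅

Fragments:
  no cuts → one linear fragment of 263 bp

[263]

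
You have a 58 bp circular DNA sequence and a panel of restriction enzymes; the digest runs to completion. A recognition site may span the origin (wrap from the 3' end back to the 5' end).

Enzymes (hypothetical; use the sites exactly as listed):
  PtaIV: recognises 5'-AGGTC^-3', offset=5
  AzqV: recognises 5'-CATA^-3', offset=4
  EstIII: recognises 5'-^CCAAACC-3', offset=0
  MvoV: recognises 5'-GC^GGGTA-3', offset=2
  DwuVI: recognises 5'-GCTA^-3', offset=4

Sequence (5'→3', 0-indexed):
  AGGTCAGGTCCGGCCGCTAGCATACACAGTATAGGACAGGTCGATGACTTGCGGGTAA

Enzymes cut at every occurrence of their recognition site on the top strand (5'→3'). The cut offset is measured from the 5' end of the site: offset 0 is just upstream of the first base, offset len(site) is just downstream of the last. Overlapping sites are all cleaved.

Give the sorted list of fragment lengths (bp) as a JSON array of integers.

[5,5,9,10,11,18]

Scan for sites:
  PtaIV AGGTC/5: at [0, 5, 37] ⇒ [5, 10, 42]
  AzqV CATA/4: at [20] ⇒ [24]
  EstIII (CCAAACC, off=0): no sites
  MvoV GCGGGTA/2: at [50] ⇒ [52]
  DwuVI GCTA/4: at [15] ⇒ [19]

All cut coordinates (distinct, sorted): [5, 10, 19, 24, 42, 52]

Fragment lengths:
  5→10: 5 bp
  10→19: 9 bp
  19→24: 5 bp
  24→42: 18 bp
  42→52: 10 bp
  52→5 (wrap): 58-52+5 = 11 bp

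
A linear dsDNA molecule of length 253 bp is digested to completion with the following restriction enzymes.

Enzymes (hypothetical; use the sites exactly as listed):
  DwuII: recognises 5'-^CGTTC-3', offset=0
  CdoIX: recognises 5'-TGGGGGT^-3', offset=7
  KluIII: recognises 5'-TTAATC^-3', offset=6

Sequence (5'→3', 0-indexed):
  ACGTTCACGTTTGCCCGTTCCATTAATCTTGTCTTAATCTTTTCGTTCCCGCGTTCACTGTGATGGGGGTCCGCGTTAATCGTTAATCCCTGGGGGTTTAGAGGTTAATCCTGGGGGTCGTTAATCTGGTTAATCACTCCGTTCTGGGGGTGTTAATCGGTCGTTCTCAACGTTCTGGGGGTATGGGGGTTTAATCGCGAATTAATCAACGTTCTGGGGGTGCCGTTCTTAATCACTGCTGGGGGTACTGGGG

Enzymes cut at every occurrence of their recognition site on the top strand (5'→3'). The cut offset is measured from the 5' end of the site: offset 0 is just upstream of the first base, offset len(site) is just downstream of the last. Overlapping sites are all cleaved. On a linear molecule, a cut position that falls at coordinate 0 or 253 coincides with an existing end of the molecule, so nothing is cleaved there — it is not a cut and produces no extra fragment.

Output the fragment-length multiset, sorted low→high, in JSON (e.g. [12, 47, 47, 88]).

Per-enzyme occurrences:
  DwuII (CGTTC, off=0): starts [1, 15, 43, 51, 139, 161, 170, 209, 223] → cuts [1, 15, 43, 51, 139, 161, 170, 209, 223]
  CdoIX (TGGGGGT, off=7): starts [63, 90, 111, 144, 175, 183, 214, 239] → cuts [70, 97, 118, 151, 182, 190, 221, 246]
  KluIII (TTAATC, off=6): starts [22, 33, 75, 82, 104, 120, 129, 152, 190, 201, 228] → cuts [28, 39, 81, 88, 110, 126, 135, 158, 196, 207, 234]

All cut coordinates (distinct, sorted): [1, 15, 28, 39, 43, 51, 70, 81, 88, 97, 110, 118, 126, 135, 139, 151, 158, 161, 170, 182, 190, 196, 207, 209, 221, 223, 234, 246]

Fragments:
  [0,1): 1 bp
  [1,15): 14 bp
  [15,28): 13 bp
  [28,39): 11 bp
  [39,43): 4 bp
  [43,51): 8 bp
  [51,70): 19 bp
  [70,81): 11 bp
  [81,88): 7 bp
  [88,97): 9 bp
  [97,110): 13 bp
  [110,118): 8 bp
  [118,126): 8 bp
  [126,135): 9 bp
  [135,139): 4 bp
  [139,151): 12 bp
  [151,158): 7 bp
  [158,161): 3 bp
  [161,170): 9 bp
  [170,182): 12 bp
  [182,190): 8 bp
  [190,196): 6 bp
  [196,207): 11 bp
  [207,209): 2 bp
  [209,221): 12 bp
  [221,223): 2 bp
  [223,234): 11 bp
  [234,246): 12 bp
  [246,253): 7 bp

[1,2,2,3,4,4,6,7,7,7,8,8,8,8,9,9,9,11,11,11,11,12,12,12,12,13,13,14,19]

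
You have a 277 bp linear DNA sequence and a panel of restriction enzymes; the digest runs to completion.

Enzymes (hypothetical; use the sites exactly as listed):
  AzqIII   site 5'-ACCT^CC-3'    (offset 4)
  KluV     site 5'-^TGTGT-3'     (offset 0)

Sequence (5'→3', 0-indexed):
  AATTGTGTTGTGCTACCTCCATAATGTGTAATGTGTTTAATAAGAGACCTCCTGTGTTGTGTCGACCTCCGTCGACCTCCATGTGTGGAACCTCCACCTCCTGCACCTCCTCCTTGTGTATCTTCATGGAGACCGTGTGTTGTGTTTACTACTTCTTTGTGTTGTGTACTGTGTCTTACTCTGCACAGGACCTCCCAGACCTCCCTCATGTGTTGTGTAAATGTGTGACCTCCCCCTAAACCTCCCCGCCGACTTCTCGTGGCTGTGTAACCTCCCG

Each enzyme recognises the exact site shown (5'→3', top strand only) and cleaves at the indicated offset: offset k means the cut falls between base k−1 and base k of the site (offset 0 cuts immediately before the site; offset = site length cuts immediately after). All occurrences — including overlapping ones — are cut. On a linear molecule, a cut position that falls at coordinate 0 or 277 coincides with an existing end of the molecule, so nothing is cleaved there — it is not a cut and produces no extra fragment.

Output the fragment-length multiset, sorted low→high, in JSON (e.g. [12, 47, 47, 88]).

[2,3,3,4,5,5,5,5,6,6,6,6,7,7,8,9,9,10,10,10,11,12,12,15,17,19,20,21,24]

Per-enzyme occurrences:
  AzqIII ACCTCC/4: at [14, 46, 64, 74, 89, 95, 104, 189, 198, 227, 239, 269] ⇒ [18, 50, 68, 78, 93, 99, 108, 193, 202, 231, 243, 273]
  KluV TGTGT/0: at [3, 24, 31, 52, 57, 81, 114, 135, 140, 157, 162, 169, 208, 213, 221, 263] ⇒ [3, 24, 31, 52, 57, 81, 114, 135, 140, 157, 162, 169, 208, 213, 221, 263]

Pooled cuts: [3, 18, 24, 31, 50, 52, 57, 68, 78, 81, 93, 99, 108, 114, 135, 140, 157, 162, 169, 193, 202, 208, 213, 221, 231, 243, 263, 273]

Fragment lengths:
  [0,3): 3 bp
  [3,18): 15 bp
  [18,24): 6 bp
  [24,31): 7 bp
  [31,50): 19 bp
  [50,52): 2 bp
  [52,57): 5 bp
  [57,68): 11 bp
  [68,78): 10 bp
  [78,81): 3 bp
  [81,93): 12 bp
  [93,99): 6 bp
  [99,108): 9 bp
  [108,114): 6 bp
  [114,135): 21 bp
  [135,140): 5 bp
  [140,157): 17 bp
  [157,162): 5 bp
  [162,169): 7 bp
  [169,193): 24 bp
  [193,202): 9 bp
  [202,208): 6 bp
  [208,213): 5 bp
  [213,221): 8 bp
  [221,231): 10 bp
  [231,243): 12 bp
  [243,263): 20 bp
  [263,273): 10 bp
  [273,277): 4 bp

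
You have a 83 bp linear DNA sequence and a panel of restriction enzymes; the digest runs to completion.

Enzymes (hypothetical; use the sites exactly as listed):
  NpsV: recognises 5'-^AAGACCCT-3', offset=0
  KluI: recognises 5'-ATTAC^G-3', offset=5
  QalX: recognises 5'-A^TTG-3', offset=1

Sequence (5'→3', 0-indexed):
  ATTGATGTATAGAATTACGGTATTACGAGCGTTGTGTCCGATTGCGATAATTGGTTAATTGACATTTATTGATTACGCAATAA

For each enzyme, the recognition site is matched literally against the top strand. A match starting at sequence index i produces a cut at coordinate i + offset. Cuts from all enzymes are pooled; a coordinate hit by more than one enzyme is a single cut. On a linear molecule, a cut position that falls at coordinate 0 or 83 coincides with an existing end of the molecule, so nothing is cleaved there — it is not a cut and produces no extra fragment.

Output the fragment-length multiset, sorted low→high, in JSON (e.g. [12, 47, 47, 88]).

[1,7,8,8,8,9,10,15,17]

Scan for sites:
  NpsV (AAGACCCT, off=0): no sites
  KluI ATTACG/5: at [13, 21, 71] ⇒ [18, 26, 76]
  QalX ATTG/1: at [0, 40, 49, 57, 67] ⇒ [1, 41, 50, 58, 68]

Pooled cuts: [1, 18, 26, 41, 50, 58, 68, 76]

Fragment lengths:
  [0,1): 1 bp
  [1,18): 17 bp
  [18,26): 8 bp
  [26,41): 15 bp
  [41,50): 9 bp
  [50,58): 8 bp
  [58,68): 10 bp
  [68,76): 8 bp
  [76,83): 7 bp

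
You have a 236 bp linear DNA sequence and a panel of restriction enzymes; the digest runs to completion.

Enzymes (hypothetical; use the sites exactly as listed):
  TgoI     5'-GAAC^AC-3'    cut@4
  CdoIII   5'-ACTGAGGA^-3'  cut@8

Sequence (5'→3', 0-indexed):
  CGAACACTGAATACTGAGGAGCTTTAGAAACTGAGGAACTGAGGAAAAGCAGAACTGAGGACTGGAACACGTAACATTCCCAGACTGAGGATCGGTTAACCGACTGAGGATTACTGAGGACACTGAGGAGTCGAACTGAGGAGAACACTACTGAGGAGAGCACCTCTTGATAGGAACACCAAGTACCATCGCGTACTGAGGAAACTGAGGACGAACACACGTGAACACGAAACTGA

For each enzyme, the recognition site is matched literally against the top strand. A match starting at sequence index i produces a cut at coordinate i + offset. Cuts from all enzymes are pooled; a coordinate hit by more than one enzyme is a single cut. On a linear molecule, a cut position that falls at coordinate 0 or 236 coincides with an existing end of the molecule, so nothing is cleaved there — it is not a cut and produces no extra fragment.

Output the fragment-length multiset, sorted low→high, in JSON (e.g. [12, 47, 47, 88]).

[4,5,5,7,8,9,9,10,10,10,11,13,15,16,17,19,20,23,25]

Per-enzyme occurrences:
  TgoI (GAACAC, off=4): starts [1, 64, 142, 173, 212, 222] → cuts [5, 68, 146, 177, 216, 226]
  CdoIII (ACTGAGGA, off=8): starts [12, 29, 37, 53, 83, 102, 112, 121, 134, 149, 194, 203] → cuts [20, 37, 45, 61, 91, 110, 120, 129, 142, 157, 202, 211]

Pooled cuts: [5, 20, 37, 45, 61, 68, 91, 110, 120, 129, 142, 146, 157, 177, 202, 211, 216, 226]

Fragments:
  [0,5): 5 bp
  [5,20): 15 bp
  [20,37): 17 bp
  [37,45): 8 bp
  [45,61): 16 bp
  [61,68): 7 bp
  [68,91): 23 bp
  [91,110): 19 bp
  [110,120): 10 bp
  [120,129): 9 bp
  [129,142): 13 bp
  [142,146): 4 bp
  [146,157): 11 bp
  [157,177): 20 bp
  [177,202): 25 bp
  [202,211): 9 bp
  [211,216): 5 bp
  [216,226): 10 bp
  [226,236): 10 bp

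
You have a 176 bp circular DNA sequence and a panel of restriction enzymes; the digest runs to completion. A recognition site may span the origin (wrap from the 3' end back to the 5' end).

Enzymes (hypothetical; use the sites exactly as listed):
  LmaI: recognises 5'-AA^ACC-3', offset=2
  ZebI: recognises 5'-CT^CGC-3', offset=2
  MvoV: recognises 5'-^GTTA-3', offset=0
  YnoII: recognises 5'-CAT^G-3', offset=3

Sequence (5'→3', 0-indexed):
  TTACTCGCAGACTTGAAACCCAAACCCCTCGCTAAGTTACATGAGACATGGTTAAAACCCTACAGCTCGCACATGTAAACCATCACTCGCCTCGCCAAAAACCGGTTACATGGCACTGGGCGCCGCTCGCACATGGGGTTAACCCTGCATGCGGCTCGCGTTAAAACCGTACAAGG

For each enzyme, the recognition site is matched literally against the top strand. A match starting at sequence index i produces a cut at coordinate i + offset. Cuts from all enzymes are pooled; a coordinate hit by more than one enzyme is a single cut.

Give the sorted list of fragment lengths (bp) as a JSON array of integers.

Scan for sites:
  LmaI AAACC/2: at [15, 21, 54, 76, 98, 163] ⇒ [17, 23, 56, 78, 100, 165]
  ZebI CTCGC/2: at [3, 27, 65, 85, 90, 125, 154] ⇒ [5, 29, 67, 87, 92, 127, 156]
  MvoV GTTA/0: at [35, 50, 104, 137, 159, 175] ⇒ [35, 50, 104, 137, 159, 175]
  YnoII CATG/3: at [39, 46, 71, 108, 131, 147] ⇒ [42, 49, 74, 111, 134, 150]

Pooled cuts: [5, 17, 23, 29, 35, 42, 49, 50, 56, 67, 74, 78, 87, 92, 100, 104, 111, 127, 134, 137, 150, 156, 159, 165, 175]

Fragment lengths:
  5→17: 12 bp
  17→23: 6 bp
  23→29: 6 bp
  29→35: 6 bp
  35→42: 7 bp
  42→49: 7 bp
  49→50: 1 bp
  50→56: 6 bp
  56→67: 11 bp
  67→74: 7 bp
  74→78: 4 bp
  78→87: 9 bp
  87→92: 5 bp
  92→100: 8 bp
  100→104: 4 bp
  104→111: 7 bp
  111→127: 16 bp
  127→134: 7 bp
  134→137: 3 bp
  137→150: 13 bp
  150→156: 6 bp
  156→159: 3 bp
  159→165: 6 bp
  165→175: 10 bp
  175→5 (wrap): 176-175+5 = 6 bp

[1,3,3,4,4,5,6,6,6,6,6,6,6,7,7,7,7,7,8,9,10,11,12,13,16]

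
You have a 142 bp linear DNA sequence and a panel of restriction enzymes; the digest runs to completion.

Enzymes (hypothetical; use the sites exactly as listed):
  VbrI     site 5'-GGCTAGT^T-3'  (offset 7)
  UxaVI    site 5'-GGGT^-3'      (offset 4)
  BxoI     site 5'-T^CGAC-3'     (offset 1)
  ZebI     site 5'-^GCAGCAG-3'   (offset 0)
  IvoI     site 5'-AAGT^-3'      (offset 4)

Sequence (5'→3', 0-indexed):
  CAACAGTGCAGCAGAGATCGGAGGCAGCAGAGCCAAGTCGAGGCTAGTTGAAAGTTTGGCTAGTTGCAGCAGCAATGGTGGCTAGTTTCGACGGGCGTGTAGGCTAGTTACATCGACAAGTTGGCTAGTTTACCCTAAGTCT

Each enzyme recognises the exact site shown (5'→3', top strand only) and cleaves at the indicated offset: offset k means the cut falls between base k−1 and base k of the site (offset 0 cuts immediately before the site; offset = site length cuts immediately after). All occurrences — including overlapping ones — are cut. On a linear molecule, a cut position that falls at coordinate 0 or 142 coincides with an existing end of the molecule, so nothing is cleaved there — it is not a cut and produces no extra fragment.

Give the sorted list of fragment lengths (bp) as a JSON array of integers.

[1,2,2,5,7,7,8,8,9,10,11,15,16,20,21]

Site scan:
  VbrI (GGCTAGTT, off=7): starts [41, 57, 79, 101, 122] → cuts [48, 64, 86, 108, 129]
  UxaVI (GGGT, off=4): no sites
  BxoI (TCGAC, off=1): starts [87, 112] → cuts [88, 113]
  ZebI (GCAGCAG, off=0): starts [7, 23, 65] → cuts [7, 23, 65]
  IvoI (AAGT, off=4): starts [34, 51, 117, 136] → cuts [38, 55, 121, 140]

All cut coordinates (distinct, sorted): [7, 23, 38, 48, 55, 64, 65, 86, 88, 108, 113, 121, 129, 140]

Fragment lengths:
  [0,7): 7 bp
  [7,23): 16 bp
  [23,38): 15 bp
  [38,48): 10 bp
  [48,55): 7 bp
  [55,64): 9 bp
  [64,65): 1 bp
  [65,86): 21 bp
  [86,88): 2 bp
  [88,108): 20 bp
  [108,113): 5 bp
  [113,121): 8 bp
  [121,129): 8 bp
  [129,140): 11 bp
  [140,142): 2 bp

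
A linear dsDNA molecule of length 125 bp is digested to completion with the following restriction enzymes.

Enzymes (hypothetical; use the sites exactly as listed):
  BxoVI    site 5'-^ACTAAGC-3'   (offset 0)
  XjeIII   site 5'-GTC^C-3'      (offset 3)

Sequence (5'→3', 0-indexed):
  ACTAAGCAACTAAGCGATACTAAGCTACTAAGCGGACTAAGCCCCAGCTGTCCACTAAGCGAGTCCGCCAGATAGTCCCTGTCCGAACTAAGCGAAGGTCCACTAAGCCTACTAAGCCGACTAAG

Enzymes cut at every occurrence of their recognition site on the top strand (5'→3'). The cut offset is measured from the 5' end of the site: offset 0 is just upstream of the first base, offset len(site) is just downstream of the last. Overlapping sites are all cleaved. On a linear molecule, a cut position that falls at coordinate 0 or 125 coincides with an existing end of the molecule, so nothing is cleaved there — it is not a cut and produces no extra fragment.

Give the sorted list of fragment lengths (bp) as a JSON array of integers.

Scan for sites:
  BxoVI ACTAAGC/0: at [0, 8, 18, 26, 35, 53, 86, 101, 110] ⇒ [8, 18, 26, 35, 53, 86, 101, 110] (position 0 is a terminus of the linear molecule — no cut)
  XjeIII GTCC/3: at [49, 62, 74, 80, 97] ⇒ [52, 65, 77, 83, 100]

All cut coordinates (distinct, sorted): [8, 18, 26, 35, 52, 53, 65, 77, 83, 86, 100, 101, 110]

Fragment lengths:
  [0,8): 8 bp
  [8,18): 10 bp
  [18,26): 8 bp
  [26,35): 9 bp
  [35,52): 17 bp
  [52,53): 1 bp
  [53,65): 12 bp
  [65,77): 12 bp
  [77,83): 6 bp
  [83,86): 3 bp
  [86,100): 14 bp
  [100,101): 1 bp
  [101,110): 9 bp
  [110,125): 15 bp

[1,1,3,6,8,8,9,9,10,12,12,14,15,17]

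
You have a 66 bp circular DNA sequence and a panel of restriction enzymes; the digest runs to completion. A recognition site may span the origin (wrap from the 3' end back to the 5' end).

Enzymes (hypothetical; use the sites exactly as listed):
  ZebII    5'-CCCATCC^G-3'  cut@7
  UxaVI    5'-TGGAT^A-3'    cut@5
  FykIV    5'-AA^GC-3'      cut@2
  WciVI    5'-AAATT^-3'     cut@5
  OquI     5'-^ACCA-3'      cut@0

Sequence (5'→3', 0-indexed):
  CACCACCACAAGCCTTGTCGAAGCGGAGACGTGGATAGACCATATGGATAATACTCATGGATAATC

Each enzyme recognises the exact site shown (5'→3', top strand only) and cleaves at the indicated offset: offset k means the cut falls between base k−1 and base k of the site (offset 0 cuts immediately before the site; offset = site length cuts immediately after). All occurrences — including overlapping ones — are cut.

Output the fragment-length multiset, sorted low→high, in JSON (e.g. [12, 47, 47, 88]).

Scan for sites:
  ZebII (CCCATCCG, off=7): no sites
  UxaVI (TGGATA, off=5): starts [31, 44, 57] → cuts [36, 49, 62]
  FykIV (AAGC, off=2): starts [9, 20] → cuts [11, 22]
  WciVI (AAATT, off=5): no sites
  OquI (ACCA, off=0): starts [1, 4, 38] → cuts [1, 4, 38]

All cut coordinates (distinct, sorted): [1, 4, 11, 22, 36, 38, 49, 62]

Fragments:
  1→4: 3 bp
  4→11: 7 bp
  11→22: 11 bp
  22→36: 14 bp
  36→38: 2 bp
  38→49: 11 bp
  49→62: 13 bp
  62→1 (wrap): 66-62+1 = 5 bp

[2,3,5,7,11,11,13,14]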